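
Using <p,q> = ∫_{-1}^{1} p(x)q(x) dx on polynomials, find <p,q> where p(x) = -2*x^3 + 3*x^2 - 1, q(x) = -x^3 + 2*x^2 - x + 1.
<p,q> = 256/105

Expand the product: p(x)·q(x) = 2*x^6 - 7*x^5 + 8*x^4 - 4*x^3 + x^2 + x - 1.
∫_{-1}^{1} of each monomial x^k gives [2/(k+1) if k even, 0 if k odd]. Integrating term-by-term (or equivalently evaluating the antiderivative F(x) = 2*x^7/7 - 7*x^6/6 + 8*x^5/5 - x^4 + x^3/3 + x^2/2 - x at the endpoints):
  F(1) − F(−1) = -47/105 − (-101/35) = 256/105.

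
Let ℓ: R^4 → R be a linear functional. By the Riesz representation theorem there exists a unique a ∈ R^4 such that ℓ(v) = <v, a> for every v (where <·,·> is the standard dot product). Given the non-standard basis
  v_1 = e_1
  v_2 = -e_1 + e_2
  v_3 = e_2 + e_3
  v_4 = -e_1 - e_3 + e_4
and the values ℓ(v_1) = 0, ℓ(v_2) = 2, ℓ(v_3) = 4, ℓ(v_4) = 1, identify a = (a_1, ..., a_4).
a = (0, 2, 2, 3)

Write a = (a_1, ..., a_4) in the standard basis. For each basis vector v_i, ℓ(v_i) = <v_i, a> is a linear equation in the a_j's. Collect the n equations into a matrix system V a = ℓ, where row i of V is v_i (expressed in the standard basis). Since V is invertible (lower-triangular with 1s on the diagonal, up to permutation), solve by back-substitution:
  V =
[[1, 0, 0, 0],
 [-1, 1, 0, 0],
 [0, 1, 1, 0],
 [-1, 0, -1, 1]]
  V a = (0, 2, 4, 1)
Solving gives a = (0, 2, 2, 3).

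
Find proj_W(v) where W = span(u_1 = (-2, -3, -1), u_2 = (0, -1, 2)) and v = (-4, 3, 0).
proj_W(v) = (4/69, 47/69, -80/69)

Set up U = [u_1 | ... | u_2] ∈ R^(3×2). The projector onto W = col(U) is P = U (U^T U)^(-1) U^T.
Compute U^T U =
  [14, 1]
  [1, 5],
and U^T v = (-1, -3).
Solve U^T U · c = U^T v for the coefficients: c = (-2/69, -41/69). The projection is proj_W(v) = U c.
Check: (v - proj_W(v)) · u_1 = 0  (should be 0).
Check: (v - proj_W(v)) · u_2 = 0  (should be 0).
Result: proj_W(v) = (4/69, 47/69, -80/69).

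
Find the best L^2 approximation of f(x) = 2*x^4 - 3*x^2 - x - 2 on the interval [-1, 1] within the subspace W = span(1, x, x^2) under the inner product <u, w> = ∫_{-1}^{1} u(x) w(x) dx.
g(x) = -9*x^2/7 - x - 76/35

The best approximation g ∈ W is the orthogonal projection of f onto W. Writing g = a_0 + a_1 x + a_2 x^2, the coefficients solve the normal equations G · a = b where
  G_{ij} = <φ_i, φ_j> and b_i = <f, φ_i>, with φ_0 = 1, φ_1 = x, φ_2 = x^2.
G =
  [2, 0, 2/3]
  [0, 2/3, 0]
  [2/3, 0, 2/5],
b = (-26/5, -2/3, -206/105).
Solving gives a_0 = -76/35, a_1 = -1, a_2 = -9/7, so
  g(x) = -9*x^2/7 - x - 76/35.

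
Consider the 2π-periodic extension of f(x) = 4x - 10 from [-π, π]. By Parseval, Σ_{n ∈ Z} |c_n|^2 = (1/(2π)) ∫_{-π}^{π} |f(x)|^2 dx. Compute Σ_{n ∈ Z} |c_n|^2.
Σ |c_n|^2 = 16π^2/3 + 100

Expand and integrate term by term over [-π, π]:
  ∫ (4x)^2 dx = 16·(2π^3/3); ∫ 2·4·(-10)·x dx = 0 (odd integrand); ∫ (-10)^2 dx = 100·2π.
So (1/(2π)) ∫_{-π}^{π} (4x - 10)^2 dx = 16π^2/3 + 100 = 16π^2/3 + 100.
Parseval ⇒ Σ |c_n|^2 = 16π^2/3 + 100.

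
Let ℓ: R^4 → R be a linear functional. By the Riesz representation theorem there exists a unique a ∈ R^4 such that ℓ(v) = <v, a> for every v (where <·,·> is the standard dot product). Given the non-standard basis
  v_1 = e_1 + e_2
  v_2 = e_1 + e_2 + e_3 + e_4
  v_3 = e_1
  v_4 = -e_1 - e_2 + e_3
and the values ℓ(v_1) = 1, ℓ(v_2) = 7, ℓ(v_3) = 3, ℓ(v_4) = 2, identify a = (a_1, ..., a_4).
a = (3, -2, 3, 3)

Write a = (a_1, ..., a_4) in the standard basis. For each basis vector v_i, ℓ(v_i) = <v_i, a> is a linear equation in the a_j's. Collect the n equations into a matrix system V a = ℓ, where row i of V is v_i (expressed in the standard basis). Since V is invertible (lower-triangular with 1s on the diagonal, up to permutation), solve by back-substitution:
  V =
[[1, 1, 0, 0],
 [1, 1, 1, 1],
 [1, 0, 0, 0],
 [-1, -1, 1, 0]]
  V a = (1, 7, 3, 2)
Solving gives a = (3, -2, 3, 3).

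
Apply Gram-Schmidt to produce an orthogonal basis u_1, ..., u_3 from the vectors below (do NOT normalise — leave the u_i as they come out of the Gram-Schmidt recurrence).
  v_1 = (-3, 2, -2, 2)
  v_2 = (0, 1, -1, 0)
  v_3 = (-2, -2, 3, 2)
Orthogonal basis:
  u_1 = (-3, 2, -2, 2)
  u_2 = (4/7, 13/21, -13/21, -8/21)
  u_3 = (4/13, 1/2, 1/2, 6/13)

Apply the Gram-Schmidt recurrence
  u_1 = v_1
  u_i = v_i − Σ_{j<i} ((v_i · u_j) / (u_j · u_j)) · u_j.

Step by step this gives:
  u_1 = (-3, 2, -2, 2)
  u_2 = (4/7, 13/21, -13/21, -8/21)
  u_3 = (4/13, 1/2, 1/2, 6/13)

Orthogonality check:
  u_2 · u_1 = 0 (should be 0)
  u_3 · u_1 = 0 (should be 0)
  u_3 · u_2 = 0 (should be 0)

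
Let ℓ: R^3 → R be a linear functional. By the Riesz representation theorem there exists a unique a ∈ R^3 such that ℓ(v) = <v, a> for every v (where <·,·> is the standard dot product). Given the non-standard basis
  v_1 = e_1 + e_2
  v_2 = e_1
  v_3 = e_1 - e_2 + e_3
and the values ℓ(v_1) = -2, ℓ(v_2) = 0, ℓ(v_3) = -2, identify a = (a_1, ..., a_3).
a = (0, -2, -4)

Write a = (a_1, ..., a_3) in the standard basis. For each basis vector v_i, ℓ(v_i) = <v_i, a> is a linear equation in the a_j's. Collect the n equations into a matrix system V a = ℓ, where row i of V is v_i (expressed in the standard basis). Since V is invertible (lower-triangular with 1s on the diagonal, up to permutation), solve by back-substitution:
  V =
[[1, 1, 0],
 [1, 0, 0],
 [1, -1, 1]]
  V a = (-2, 0, -2)
Solving gives a = (0, -2, -4).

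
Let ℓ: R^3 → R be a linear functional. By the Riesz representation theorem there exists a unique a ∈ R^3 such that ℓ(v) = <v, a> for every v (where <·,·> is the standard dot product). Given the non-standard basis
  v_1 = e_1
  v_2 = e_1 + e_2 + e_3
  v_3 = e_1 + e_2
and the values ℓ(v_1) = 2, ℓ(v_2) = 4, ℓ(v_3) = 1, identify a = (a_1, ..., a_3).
a = (2, -1, 3)

Write a = (a_1, ..., a_3) in the standard basis. For each basis vector v_i, ℓ(v_i) = <v_i, a> is a linear equation in the a_j's. Collect the n equations into a matrix system V a = ℓ, where row i of V is v_i (expressed in the standard basis). Since V is invertible (lower-triangular with 1s on the diagonal, up to permutation), solve by back-substitution:
  V =
[[1, 0, 0],
 [1, 1, 1],
 [1, 1, 0]]
  V a = (2, 4, 1)
Solving gives a = (2, -1, 3).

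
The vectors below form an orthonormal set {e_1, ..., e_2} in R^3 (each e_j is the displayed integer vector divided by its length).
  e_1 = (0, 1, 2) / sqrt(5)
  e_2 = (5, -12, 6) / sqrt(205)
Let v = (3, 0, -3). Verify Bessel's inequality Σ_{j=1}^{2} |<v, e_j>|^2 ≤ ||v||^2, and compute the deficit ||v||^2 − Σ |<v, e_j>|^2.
Σ |<v, e_j>|^2 = 297/41; ||v||^2 = 18; deficit = 441/41

Write each e_j = u_j / sqrt(<u_j, u_j>) where u_j is the displayed integer vector. Then <v, e_j> = <v, u_j> / sqrt(<u_j, u_j>), so |<v, e_j>|^2 = <v, u_j>^2 / <u_j, u_j>.
Coefficients: <v, e_1> = -6/sqrt(5), <v, e_2> = -3/sqrt(205).
Square and sum: Σ |<v, e_j>|^2 = 297/41.
Compute ||v||^2 = v·v = 18.
Deficit = 18 − 297/41 = 441/41 ≥ 0, confirming Bessel's inequality. (The deficit equals ||v − Σ <v,e_j> e_j||^2, the squared distance from v to span{e_j}.)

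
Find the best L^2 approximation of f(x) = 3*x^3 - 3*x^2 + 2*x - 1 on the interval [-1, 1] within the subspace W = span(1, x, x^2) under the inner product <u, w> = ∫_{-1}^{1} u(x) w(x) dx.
g(x) = -3*x^2 + 19*x/5 - 1

The best approximation g ∈ W is the orthogonal projection of f onto W. Writing g = a_0 + a_1 x + a_2 x^2, the coefficients solve the normal equations G · a = b where
  G_{ij} = <φ_i, φ_j> and b_i = <f, φ_i>, with φ_0 = 1, φ_1 = x, φ_2 = x^2.
G =
  [2, 0, 2/3]
  [0, 2/3, 0]
  [2/3, 0, 2/5],
b = (-4, 38/15, -28/15).
Solving gives a_0 = -1, a_1 = 19/5, a_2 = -3, so
  g(x) = -3*x^2 + 19*x/5 - 1.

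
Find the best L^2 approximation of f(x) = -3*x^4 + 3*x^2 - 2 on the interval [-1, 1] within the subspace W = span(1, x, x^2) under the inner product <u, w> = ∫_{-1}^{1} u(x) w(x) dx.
g(x) = 3*x^2/7 - 61/35

The best approximation g ∈ W is the orthogonal projection of f onto W. Writing g = a_0 + a_1 x + a_2 x^2, the coefficients solve the normal equations G · a = b where
  G_{ij} = <φ_i, φ_j> and b_i = <f, φ_i>, with φ_0 = 1, φ_1 = x, φ_2 = x^2.
G =
  [2, 0, 2/3]
  [0, 2/3, 0]
  [2/3, 0, 2/5],
b = (-16/5, 0, -104/105).
Solving gives a_0 = -61/35, a_1 = 0, a_2 = 3/7, so
  g(x) = 3*x^2/7 - 61/35.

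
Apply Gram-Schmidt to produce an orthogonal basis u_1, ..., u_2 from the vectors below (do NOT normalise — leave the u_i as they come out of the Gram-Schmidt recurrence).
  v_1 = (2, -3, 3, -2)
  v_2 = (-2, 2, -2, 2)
Orthogonal basis:
  u_1 = (2, -3, 3, -2)
  u_2 = (-6/13, -4/13, 4/13, 6/13)

Apply the Gram-Schmidt recurrence
  u_1 = v_1
  u_i = v_i − Σ_{j<i} ((v_i · u_j) / (u_j · u_j)) · u_j.

Step by step this gives:
  u_1 = (2, -3, 3, -2)
  u_2 = (-6/13, -4/13, 4/13, 6/13)

Orthogonality check:
  u_2 · u_1 = 0 (should be 0)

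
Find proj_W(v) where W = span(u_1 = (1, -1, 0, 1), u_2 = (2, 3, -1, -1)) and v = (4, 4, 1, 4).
proj_W(v) = (196/41, 69/41, -53/41, 37/41)

Set up U = [u_1 | ... | u_2] ∈ R^(4×2). The projector onto W = col(U) is P = U (U^T U)^(-1) U^T.
Compute U^T U =
  [3, -2]
  [-2, 15],
and U^T v = (4, 15).
Solve U^T U · c = U^T v for the coefficients: c = (90/41, 53/41). The projection is proj_W(v) = U c.
Check: (v - proj_W(v)) · u_1 = 0  (should be 0).
Check: (v - proj_W(v)) · u_2 = 0  (should be 0).
Result: proj_W(v) = (196/41, 69/41, -53/41, 37/41).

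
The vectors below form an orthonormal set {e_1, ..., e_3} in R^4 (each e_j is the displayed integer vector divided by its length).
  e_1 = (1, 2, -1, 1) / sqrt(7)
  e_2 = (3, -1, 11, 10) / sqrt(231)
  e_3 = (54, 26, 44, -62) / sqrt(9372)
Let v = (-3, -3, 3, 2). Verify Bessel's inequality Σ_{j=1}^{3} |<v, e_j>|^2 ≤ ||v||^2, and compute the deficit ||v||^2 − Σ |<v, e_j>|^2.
Σ |<v, e_j>|^2 = 2101/71; ||v||^2 = 31; deficit = 100/71

Write each e_j = u_j / sqrt(<u_j, u_j>) where u_j is the displayed integer vector. Then <v, e_j> = <v, u_j> / sqrt(<u_j, u_j>), so |<v, e_j>|^2 = <v, u_j>^2 / <u_j, u_j>.
Coefficients: <v, e_1> = -10/sqrt(7), <v, e_2> = 47/sqrt(231), <v, e_3> = -232/sqrt(9372).
Square and sum: Σ |<v, e_j>|^2 = 2101/71.
Compute ||v||^2 = v·v = 31.
Deficit = 31 − 2101/71 = 100/71 ≥ 0, confirming Bessel's inequality. (The deficit equals ||v − Σ <v,e_j> e_j||^2, the squared distance from v to span{e_j}.)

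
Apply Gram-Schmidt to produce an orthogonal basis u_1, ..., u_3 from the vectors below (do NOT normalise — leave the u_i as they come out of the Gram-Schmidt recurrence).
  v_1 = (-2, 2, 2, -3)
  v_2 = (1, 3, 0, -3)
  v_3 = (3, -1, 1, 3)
Orthogonal basis:
  u_1 = (-2, 2, 2, -3)
  u_2 = (47/21, 37/21, -26/21, -8/7)
  u_3 = (174/115, 44/115, 283/115, 102/115)

Apply the Gram-Schmidt recurrence
  u_1 = v_1
  u_i = v_i − Σ_{j<i} ((v_i · u_j) / (u_j · u_j)) · u_j.

Step by step this gives:
  u_1 = (-2, 2, 2, -3)
  u_2 = (47/21, 37/21, -26/21, -8/7)
  u_3 = (174/115, 44/115, 283/115, 102/115)

Orthogonality check:
  u_2 · u_1 = 0 (should be 0)
  u_3 · u_1 = 0 (should be 0)
  u_3 · u_2 = 0 (should be 0)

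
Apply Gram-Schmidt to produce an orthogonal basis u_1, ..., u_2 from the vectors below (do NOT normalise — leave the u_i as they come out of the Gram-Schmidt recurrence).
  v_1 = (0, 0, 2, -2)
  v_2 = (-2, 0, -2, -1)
Orthogonal basis:
  u_1 = (0, 0, 2, -2)
  u_2 = (-2, 0, -3/2, -3/2)

Apply the Gram-Schmidt recurrence
  u_1 = v_1
  u_i = v_i − Σ_{j<i} ((v_i · u_j) / (u_j · u_j)) · u_j.

Step by step this gives:
  u_1 = (0, 0, 2, -2)
  u_2 = (-2, 0, -3/2, -3/2)

Orthogonality check:
  u_2 · u_1 = 0 (should be 0)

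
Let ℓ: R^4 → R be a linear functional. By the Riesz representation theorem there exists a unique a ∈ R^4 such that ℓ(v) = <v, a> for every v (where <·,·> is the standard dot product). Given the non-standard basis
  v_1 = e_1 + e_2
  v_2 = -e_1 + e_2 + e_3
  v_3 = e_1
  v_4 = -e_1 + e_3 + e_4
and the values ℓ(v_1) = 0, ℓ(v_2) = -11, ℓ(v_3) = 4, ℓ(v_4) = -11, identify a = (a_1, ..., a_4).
a = (4, -4, -3, -4)

Write a = (a_1, ..., a_4) in the standard basis. For each basis vector v_i, ℓ(v_i) = <v_i, a> is a linear equation in the a_j's. Collect the n equations into a matrix system V a = ℓ, where row i of V is v_i (expressed in the standard basis). Since V is invertible (lower-triangular with 1s on the diagonal, up to permutation), solve by back-substitution:
  V =
[[1, 1, 0, 0],
 [-1, 1, 1, 0],
 [1, 0, 0, 0],
 [-1, 0, 1, 1]]
  V a = (0, -11, 4, -11)
Solving gives a = (4, -4, -3, -4).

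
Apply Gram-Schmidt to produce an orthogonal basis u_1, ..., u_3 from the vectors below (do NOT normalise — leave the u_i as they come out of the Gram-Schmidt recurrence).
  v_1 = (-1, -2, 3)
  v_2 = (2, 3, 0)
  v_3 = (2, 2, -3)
Orthogonal basis:
  u_1 = (-1, -2, 3)
  u_2 = (10/7, 13/7, 12/7)
  u_3 = (81/118, -27/59, -9/118)

Apply the Gram-Schmidt recurrence
  u_1 = v_1
  u_i = v_i − Σ_{j<i} ((v_i · u_j) / (u_j · u_j)) · u_j.

Step by step this gives:
  u_1 = (-1, -2, 3)
  u_2 = (10/7, 13/7, 12/7)
  u_3 = (81/118, -27/59, -9/118)

Orthogonality check:
  u_2 · u_1 = 0 (should be 0)
  u_3 · u_1 = 0 (should be 0)
  u_3 · u_2 = 0 (should be 0)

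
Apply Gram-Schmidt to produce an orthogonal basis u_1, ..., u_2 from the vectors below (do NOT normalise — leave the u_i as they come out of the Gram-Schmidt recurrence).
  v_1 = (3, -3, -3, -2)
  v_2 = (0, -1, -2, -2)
Orthogonal basis:
  u_1 = (3, -3, -3, -2)
  u_2 = (-39/31, 8/31, -23/31, -36/31)

Apply the Gram-Schmidt recurrence
  u_1 = v_1
  u_i = v_i − Σ_{j<i} ((v_i · u_j) / (u_j · u_j)) · u_j.

Step by step this gives:
  u_1 = (3, -3, -3, -2)
  u_2 = (-39/31, 8/31, -23/31, -36/31)

Orthogonality check:
  u_2 · u_1 = 0 (should be 0)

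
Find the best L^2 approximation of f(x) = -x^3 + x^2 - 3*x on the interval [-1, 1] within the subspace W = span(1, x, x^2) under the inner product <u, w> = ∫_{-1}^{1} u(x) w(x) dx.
g(x) = x^2 - 18*x/5

The best approximation g ∈ W is the orthogonal projection of f onto W. Writing g = a_0 + a_1 x + a_2 x^2, the coefficients solve the normal equations G · a = b where
  G_{ij} = <φ_i, φ_j> and b_i = <f, φ_i>, with φ_0 = 1, φ_1 = x, φ_2 = x^2.
G =
  [2, 0, 2/3]
  [0, 2/3, 0]
  [2/3, 0, 2/5],
b = (2/3, -12/5, 2/5).
Solving gives a_0 = 0, a_1 = -18/5, a_2 = 1, so
  g(x) = x^2 - 18*x/5.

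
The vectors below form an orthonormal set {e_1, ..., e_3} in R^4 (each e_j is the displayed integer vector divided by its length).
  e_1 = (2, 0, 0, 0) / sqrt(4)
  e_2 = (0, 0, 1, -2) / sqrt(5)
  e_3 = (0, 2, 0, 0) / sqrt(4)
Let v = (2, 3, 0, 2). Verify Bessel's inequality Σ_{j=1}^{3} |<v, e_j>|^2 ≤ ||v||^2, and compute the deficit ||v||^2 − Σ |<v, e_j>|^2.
Σ |<v, e_j>|^2 = 81/5; ||v||^2 = 17; deficit = 4/5

Write each e_j = u_j / sqrt(<u_j, u_j>) where u_j is the displayed integer vector. Then <v, e_j> = <v, u_j> / sqrt(<u_j, u_j>), so |<v, e_j>|^2 = <v, u_j>^2 / <u_j, u_j>.
Coefficients: <v, e_1> = 4/sqrt(4), <v, e_2> = -4/sqrt(5), <v, e_3> = 6/sqrt(4).
Square and sum: Σ |<v, e_j>|^2 = 81/5.
Compute ||v||^2 = v·v = 17.
Deficit = 17 − 81/5 = 4/5 ≥ 0, confirming Bessel's inequality. (The deficit equals ||v − Σ <v,e_j> e_j||^2, the squared distance from v to span{e_j}.)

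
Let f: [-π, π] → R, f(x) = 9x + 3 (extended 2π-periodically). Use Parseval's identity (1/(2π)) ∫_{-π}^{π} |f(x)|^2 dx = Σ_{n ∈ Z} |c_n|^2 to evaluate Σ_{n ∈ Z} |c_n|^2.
Σ |c_n|^2 = 27π^2 + 9

Expand and integrate term by term over [-π, π]:
  ∫ (9x)^2 dx = 81·(2π^3/3); ∫ 2·9·(3)·x dx = 0 (odd integrand); ∫ 3^2 dx = 9·2π.
So (1/(2π)) ∫_{-π}^{π} (9x + 3)^2 dx = 81π^2/3 + 9 = 27π^2 + 9.
Parseval ⇒ Σ |c_n|^2 = 27π^2 + 9.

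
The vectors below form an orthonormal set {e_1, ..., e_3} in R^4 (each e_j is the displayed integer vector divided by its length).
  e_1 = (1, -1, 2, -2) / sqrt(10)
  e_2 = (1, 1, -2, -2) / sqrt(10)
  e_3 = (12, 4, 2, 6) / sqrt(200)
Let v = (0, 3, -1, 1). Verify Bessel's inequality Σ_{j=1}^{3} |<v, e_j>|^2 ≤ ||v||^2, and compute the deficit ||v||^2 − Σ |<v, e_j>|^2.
Σ |<v, e_j>|^2 = 177/25; ||v||^2 = 11; deficit = 98/25

Write each e_j = u_j / sqrt(<u_j, u_j>) where u_j is the displayed integer vector. Then <v, e_j> = <v, u_j> / sqrt(<u_j, u_j>), so |<v, e_j>|^2 = <v, u_j>^2 / <u_j, u_j>.
Coefficients: <v, e_1> = -7/sqrt(10), <v, e_2> = 3/sqrt(10), <v, e_3> = 16/sqrt(200).
Square and sum: Σ |<v, e_j>|^2 = 177/25.
Compute ||v||^2 = v·v = 11.
Deficit = 11 − 177/25 = 98/25 ≥ 0, confirming Bessel's inequality. (The deficit equals ||v − Σ <v,e_j> e_j||^2, the squared distance from v to span{e_j}.)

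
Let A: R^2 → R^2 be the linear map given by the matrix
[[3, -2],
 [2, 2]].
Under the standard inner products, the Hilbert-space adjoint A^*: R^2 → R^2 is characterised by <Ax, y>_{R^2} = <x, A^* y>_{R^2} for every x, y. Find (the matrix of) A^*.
A^* = A^T =
[[3, 2],
 [-2, 2]]

For real matrices with standard dot products, the defining identity <Ax, y> = <x, A^* y> gives (Ax)^T y = x^T (A^*) y, i.e. x^T A^T y = x^T (A^*) y. Since this holds for all x, y, we must have A^* = A^T. Therefore
A^* =
[[3, 2],
 [-2, 2]].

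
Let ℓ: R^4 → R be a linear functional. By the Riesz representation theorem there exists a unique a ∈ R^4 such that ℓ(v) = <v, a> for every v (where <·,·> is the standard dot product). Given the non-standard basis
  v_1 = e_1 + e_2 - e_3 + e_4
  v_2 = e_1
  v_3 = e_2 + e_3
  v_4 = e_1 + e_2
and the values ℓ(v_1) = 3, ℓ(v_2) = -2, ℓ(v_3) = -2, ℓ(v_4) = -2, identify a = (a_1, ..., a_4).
a = (-2, 0, -2, 3)

Write a = (a_1, ..., a_4) in the standard basis. For each basis vector v_i, ℓ(v_i) = <v_i, a> is a linear equation in the a_j's. Collect the n equations into a matrix system V a = ℓ, where row i of V is v_i (expressed in the standard basis). Since V is invertible (lower-triangular with 1s on the diagonal, up to permutation), solve by back-substitution:
  V =
[[1, 1, -1, 1],
 [1, 0, 0, 0],
 [0, 1, 1, 0],
 [1, 1, 0, 0]]
  V a = (3, -2, -2, -2)
Solving gives a = (-2, 0, -2, 3).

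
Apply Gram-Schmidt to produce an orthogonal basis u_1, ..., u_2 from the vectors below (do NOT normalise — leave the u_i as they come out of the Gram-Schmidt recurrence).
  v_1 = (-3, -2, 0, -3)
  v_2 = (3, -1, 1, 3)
Orthogonal basis:
  u_1 = (-3, -2, 0, -3)
  u_2 = (9/11, -27/11, 1, 9/11)

Apply the Gram-Schmidt recurrence
  u_1 = v_1
  u_i = v_i − Σ_{j<i} ((v_i · u_j) / (u_j · u_j)) · u_j.

Step by step this gives:
  u_1 = (-3, -2, 0, -3)
  u_2 = (9/11, -27/11, 1, 9/11)

Orthogonality check:
  u_2 · u_1 = 0 (should be 0)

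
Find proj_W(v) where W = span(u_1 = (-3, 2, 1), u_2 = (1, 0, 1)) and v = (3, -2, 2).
proj_W(v) = (7/2, -1, 3/2)

Set up U = [u_1 | ... | u_2] ∈ R^(3×2). The projector onto W = col(U) is P = U (U^T U)^(-1) U^T.
Compute U^T U =
  [14, -2]
  [-2, 2],
and U^T v = (-11, 5).
Solve U^T U · c = U^T v for the coefficients: c = (-1/2, 2). The projection is proj_W(v) = U c.
Check: (v - proj_W(v)) · u_1 = 0  (should be 0).
Check: (v - proj_W(v)) · u_2 = 0  (should be 0).
Result: proj_W(v) = (7/2, -1, 3/2).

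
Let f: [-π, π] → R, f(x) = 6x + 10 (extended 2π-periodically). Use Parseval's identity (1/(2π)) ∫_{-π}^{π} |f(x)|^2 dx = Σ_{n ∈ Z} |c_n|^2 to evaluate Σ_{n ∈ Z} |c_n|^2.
Σ |c_n|^2 = 12π^2 + 100

Expand and integrate term by term over [-π, π]:
  ∫ (6x)^2 dx = 36·(2π^3/3); ∫ 2·6·(10)·x dx = 0 (odd integrand); ∫ 10^2 dx = 100·2π.
So (1/(2π)) ∫_{-π}^{π} (6x + 10)^2 dx = 36π^2/3 + 100 = 12π^2 + 100.
Parseval ⇒ Σ |c_n|^2 = 12π^2 + 100.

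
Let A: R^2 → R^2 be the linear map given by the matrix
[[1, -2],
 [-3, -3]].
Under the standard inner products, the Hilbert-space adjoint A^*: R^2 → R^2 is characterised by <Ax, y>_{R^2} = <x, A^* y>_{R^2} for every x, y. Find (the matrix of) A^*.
A^* = A^T =
[[1, -3],
 [-2, -3]]

For real matrices with standard dot products, the defining identity <Ax, y> = <x, A^* y> gives (Ax)^T y = x^T (A^*) y, i.e. x^T A^T y = x^T (A^*) y. Since this holds for all x, y, we must have A^* = A^T. Therefore
A^* =
[[1, -3],
 [-2, -3]].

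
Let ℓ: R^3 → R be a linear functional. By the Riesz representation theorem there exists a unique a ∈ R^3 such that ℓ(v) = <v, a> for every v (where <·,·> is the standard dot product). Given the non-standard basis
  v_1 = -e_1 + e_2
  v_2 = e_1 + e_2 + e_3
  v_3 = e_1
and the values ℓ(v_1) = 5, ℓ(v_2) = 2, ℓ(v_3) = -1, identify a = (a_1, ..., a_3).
a = (-1, 4, -1)

Write a = (a_1, ..., a_3) in the standard basis. For each basis vector v_i, ℓ(v_i) = <v_i, a> is a linear equation in the a_j's. Collect the n equations into a matrix system V a = ℓ, where row i of V is v_i (expressed in the standard basis). Since V is invertible (lower-triangular with 1s on the diagonal, up to permutation), solve by back-substitution:
  V =
[[-1, 1, 0],
 [1, 1, 1],
 [1, 0, 0]]
  V a = (5, 2, -1)
Solving gives a = (-1, 4, -1).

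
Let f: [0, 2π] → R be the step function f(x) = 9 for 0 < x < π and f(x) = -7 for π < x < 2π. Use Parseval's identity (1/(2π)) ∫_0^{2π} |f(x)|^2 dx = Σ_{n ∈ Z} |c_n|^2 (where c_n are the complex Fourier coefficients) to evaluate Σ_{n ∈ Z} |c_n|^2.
Σ |c_n|^2 = 65

Parseval equates the L^2 energy of f (normalised by 1/(2π)) with the ℓ^2 sum of its Fourier coefficients: (1/(2π)) ∫_0^{2π} |f|^2 = Σ |c_n|^2.
Compute the left side: (1/(2π)) [∫_0^π 9^2 dx + ∫_π^{2π} (-7)^2 dx] = (1/(2π)) · (81π + 49π) = (81 + 49)/2 = 65.
So Σ_{n ∈ Z} |c_n|^2 = 65.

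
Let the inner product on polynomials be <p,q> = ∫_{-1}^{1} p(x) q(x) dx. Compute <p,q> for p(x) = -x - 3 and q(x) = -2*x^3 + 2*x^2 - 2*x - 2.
<p,q> = 152/15

Expand the product: p(x)·q(x) = 2*x^4 + 4*x^3 - 4*x^2 + 8*x + 6.
∫_{-1}^{1} of each monomial x^k gives [2/(k+1) if k even, 0 if k odd]. Integrating term-by-term (or equivalently evaluating the antiderivative F(x) = 2*x^5/5 + x^4 - 4*x^3/3 + 4*x^2 + 6*x at the endpoints):
  F(1) − F(−1) = 151/15 − (-1/15) = 152/15.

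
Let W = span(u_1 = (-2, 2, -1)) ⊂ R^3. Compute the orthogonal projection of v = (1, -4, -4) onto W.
proj_W(v) = (4/3, -4/3, 2/3)

Set up U = [u_1 | ... | u_1] ∈ R^(3×1). The projector onto W = col(U) is P = U (U^T U)^(-1) U^T.
Compute U^T U =
  [9],
and U^T v = (-6).
Solve U^T U · c = U^T v for the coefficients: c = (-2/3). The projection is proj_W(v) = U c.
Check: (v - proj_W(v)) · u_1 = 0  (should be 0).
Result: proj_W(v) = (4/3, -4/3, 2/3).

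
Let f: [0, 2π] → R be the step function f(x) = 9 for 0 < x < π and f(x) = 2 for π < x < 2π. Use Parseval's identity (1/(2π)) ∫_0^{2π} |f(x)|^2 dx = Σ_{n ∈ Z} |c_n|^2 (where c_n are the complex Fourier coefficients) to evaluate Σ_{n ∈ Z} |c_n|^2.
Σ |c_n|^2 = 85/2

Parseval equates the L^2 energy of f (normalised by 1/(2π)) with the ℓ^2 sum of its Fourier coefficients: (1/(2π)) ∫_0^{2π} |f|^2 = Σ |c_n|^2.
Compute the left side: (1/(2π)) [∫_0^π 9^2 dx + ∫_π^{2π} 2^2 dx] = (1/(2π)) · (81π + 4π) = (81 + 4)/2 = 85/2.
So Σ_{n ∈ Z} |c_n|^2 = 85/2.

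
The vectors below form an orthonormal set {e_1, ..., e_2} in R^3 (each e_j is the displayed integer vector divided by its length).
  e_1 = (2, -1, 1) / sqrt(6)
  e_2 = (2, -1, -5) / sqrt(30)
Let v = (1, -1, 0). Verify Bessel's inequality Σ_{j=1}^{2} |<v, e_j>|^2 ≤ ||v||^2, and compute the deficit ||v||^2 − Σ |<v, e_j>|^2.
Σ |<v, e_j>|^2 = 9/5; ||v||^2 = 2; deficit = 1/5

Write each e_j = u_j / sqrt(<u_j, u_j>) where u_j is the displayed integer vector. Then <v, e_j> = <v, u_j> / sqrt(<u_j, u_j>), so |<v, e_j>|^2 = <v, u_j>^2 / <u_j, u_j>.
Coefficients: <v, e_1> = 3/sqrt(6), <v, e_2> = 3/sqrt(30).
Square and sum: Σ |<v, e_j>|^2 = 9/5.
Compute ||v||^2 = v·v = 2.
Deficit = 2 − 9/5 = 1/5 ≥ 0, confirming Bessel's inequality. (The deficit equals ||v − Σ <v,e_j> e_j||^2, the squared distance from v to span{e_j}.)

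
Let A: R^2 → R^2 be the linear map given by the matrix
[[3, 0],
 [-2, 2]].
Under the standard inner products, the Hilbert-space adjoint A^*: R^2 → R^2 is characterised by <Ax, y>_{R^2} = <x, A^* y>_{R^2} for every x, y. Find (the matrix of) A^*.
A^* = A^T =
[[3, -2],
 [0, 2]]

For real matrices with standard dot products, the defining identity <Ax, y> = <x, A^* y> gives (Ax)^T y = x^T (A^*) y, i.e. x^T A^T y = x^T (A^*) y. Since this holds for all x, y, we must have A^* = A^T. Therefore
A^* =
[[3, -2],
 [0, 2]].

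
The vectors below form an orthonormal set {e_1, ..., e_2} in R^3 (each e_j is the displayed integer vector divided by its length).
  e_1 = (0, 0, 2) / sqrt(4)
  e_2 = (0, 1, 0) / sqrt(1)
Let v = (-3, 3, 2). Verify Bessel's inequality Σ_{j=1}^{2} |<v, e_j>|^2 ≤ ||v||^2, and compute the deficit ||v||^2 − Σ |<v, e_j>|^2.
Σ |<v, e_j>|^2 = 13; ||v||^2 = 22; deficit = 9

Write each e_j = u_j / sqrt(<u_j, u_j>) where u_j is the displayed integer vector. Then <v, e_j> = <v, u_j> / sqrt(<u_j, u_j>), so |<v, e_j>|^2 = <v, u_j>^2 / <u_j, u_j>.
Coefficients: <v, e_1> = 4/sqrt(4), <v, e_2> = 3/sqrt(1).
Square and sum: Σ |<v, e_j>|^2 = 13.
Compute ||v||^2 = v·v = 22.
Deficit = 22 − 13 = 9 ≥ 0, confirming Bessel's inequality. (The deficit equals ||v − Σ <v,e_j> e_j||^2, the squared distance from v to span{e_j}.)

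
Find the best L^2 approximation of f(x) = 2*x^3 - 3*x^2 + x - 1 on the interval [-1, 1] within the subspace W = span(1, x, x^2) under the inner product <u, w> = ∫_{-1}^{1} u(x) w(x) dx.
g(x) = -3*x^2 + 11*x/5 - 1

The best approximation g ∈ W is the orthogonal projection of f onto W. Writing g = a_0 + a_1 x + a_2 x^2, the coefficients solve the normal equations G · a = b where
  G_{ij} = <φ_i, φ_j> and b_i = <f, φ_i>, with φ_0 = 1, φ_1 = x, φ_2 = x^2.
G =
  [2, 0, 2/3]
  [0, 2/3, 0]
  [2/3, 0, 2/5],
b = (-4, 22/15, -28/15).
Solving gives a_0 = -1, a_1 = 11/5, a_2 = -3, so
  g(x) = -3*x^2 + 11*x/5 - 1.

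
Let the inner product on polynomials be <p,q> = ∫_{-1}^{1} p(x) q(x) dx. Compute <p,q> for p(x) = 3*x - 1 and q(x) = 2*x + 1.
<p,q> = 2

Expand the product: p(x)·q(x) = 6*x^2 + x - 1.
∫_{-1}^{1} of each monomial x^k gives [2/(k+1) if k even, 0 if k odd]. Integrating term-by-term (or equivalently evaluating the antiderivative F(x) = 2*x^3 + x^2/2 - x at the endpoints):
  F(1) − F(−1) = 3/2 − (-1/2) = 2.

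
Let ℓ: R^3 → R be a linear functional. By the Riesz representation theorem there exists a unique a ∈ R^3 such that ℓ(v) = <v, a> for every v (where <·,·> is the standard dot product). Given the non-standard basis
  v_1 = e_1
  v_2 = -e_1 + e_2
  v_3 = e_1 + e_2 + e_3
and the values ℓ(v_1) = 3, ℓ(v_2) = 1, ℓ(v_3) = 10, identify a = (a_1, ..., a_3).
a = (3, 4, 3)

Write a = (a_1, ..., a_3) in the standard basis. For each basis vector v_i, ℓ(v_i) = <v_i, a> is a linear equation in the a_j's. Collect the n equations into a matrix system V a = ℓ, where row i of V is v_i (expressed in the standard basis). Since V is invertible (lower-triangular with 1s on the diagonal, up to permutation), solve by back-substitution:
  V =
[[1, 0, 0],
 [-1, 1, 0],
 [1, 1, 1]]
  V a = (3, 1, 10)
Solving gives a = (3, 4, 3).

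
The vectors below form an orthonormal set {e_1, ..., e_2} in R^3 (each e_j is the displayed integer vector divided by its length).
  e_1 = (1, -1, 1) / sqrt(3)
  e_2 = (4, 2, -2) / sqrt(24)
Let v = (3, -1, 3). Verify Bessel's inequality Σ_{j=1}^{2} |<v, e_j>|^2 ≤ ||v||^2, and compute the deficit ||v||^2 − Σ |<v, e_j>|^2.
Σ |<v, e_j>|^2 = 17; ||v||^2 = 19; deficit = 2

Write each e_j = u_j / sqrt(<u_j, u_j>) where u_j is the displayed integer vector. Then <v, e_j> = <v, u_j> / sqrt(<u_j, u_j>), so |<v, e_j>|^2 = <v, u_j>^2 / <u_j, u_j>.
Coefficients: <v, e_1> = 7/sqrt(3), <v, e_2> = 4/sqrt(24).
Square and sum: Σ |<v, e_j>|^2 = 17.
Compute ||v||^2 = v·v = 19.
Deficit = 19 − 17 = 2 ≥ 0, confirming Bessel's inequality. (The deficit equals ||v − Σ <v,e_j> e_j||^2, the squared distance from v to span{e_j}.)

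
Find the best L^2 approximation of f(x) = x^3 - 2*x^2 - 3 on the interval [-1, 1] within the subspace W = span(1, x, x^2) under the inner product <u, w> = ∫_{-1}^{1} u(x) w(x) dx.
g(x) = -2*x^2 + 3*x/5 - 3

The best approximation g ∈ W is the orthogonal projection of f onto W. Writing g = a_0 + a_1 x + a_2 x^2, the coefficients solve the normal equations G · a = b where
  G_{ij} = <φ_i, φ_j> and b_i = <f, φ_i>, with φ_0 = 1, φ_1 = x, φ_2 = x^2.
G =
  [2, 0, 2/3]
  [0, 2/3, 0]
  [2/3, 0, 2/5],
b = (-22/3, 2/5, -14/5).
Solving gives a_0 = -3, a_1 = 3/5, a_2 = -2, so
  g(x) = -2*x^2 + 3*x/5 - 3.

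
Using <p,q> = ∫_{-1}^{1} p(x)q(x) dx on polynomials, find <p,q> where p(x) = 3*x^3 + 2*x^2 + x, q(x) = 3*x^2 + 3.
<p,q> = 32/5

Expand the product: p(x)·q(x) = 9*x^5 + 6*x^4 + 12*x^3 + 6*x^2 + 3*x.
∫_{-1}^{1} of each monomial x^k gives [2/(k+1) if k even, 0 if k odd]. Integrating term-by-term (or equivalently evaluating the antiderivative F(x) = 3*x^6/2 + 6*x^5/5 + 3*x^4 + 2*x^3 + 3*x^2/2 at the endpoints):
  F(1) − F(−1) = 46/5 − (14/5) = 32/5.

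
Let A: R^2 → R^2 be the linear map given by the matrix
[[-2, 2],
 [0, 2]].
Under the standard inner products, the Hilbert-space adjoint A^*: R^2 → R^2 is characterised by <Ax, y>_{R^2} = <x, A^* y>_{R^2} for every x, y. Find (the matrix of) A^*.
A^* = A^T =
[[-2, 0],
 [2, 2]]

For real matrices with standard dot products, the defining identity <Ax, y> = <x, A^* y> gives (Ax)^T y = x^T (A^*) y, i.e. x^T A^T y = x^T (A^*) y. Since this holds for all x, y, we must have A^* = A^T. Therefore
A^* =
[[-2, 0],
 [2, 2]].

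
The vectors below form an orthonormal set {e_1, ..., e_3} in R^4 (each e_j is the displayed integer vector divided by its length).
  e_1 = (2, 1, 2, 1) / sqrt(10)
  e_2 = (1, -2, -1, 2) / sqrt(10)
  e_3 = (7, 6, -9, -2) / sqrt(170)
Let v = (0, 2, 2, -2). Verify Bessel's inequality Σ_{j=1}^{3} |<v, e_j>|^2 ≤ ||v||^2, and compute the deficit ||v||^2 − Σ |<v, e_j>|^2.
Σ |<v, e_j>|^2 = 988/85; ||v||^2 = 12; deficit = 32/85

Write each e_j = u_j / sqrt(<u_j, u_j>) where u_j is the displayed integer vector. Then <v, e_j> = <v, u_j> / sqrt(<u_j, u_j>), so |<v, e_j>|^2 = <v, u_j>^2 / <u_j, u_j>.
Coefficients: <v, e_1> = 4/sqrt(10), <v, e_2> = -10/sqrt(10), <v, e_3> = -2/sqrt(170).
Square and sum: Σ |<v, e_j>|^2 = 988/85.
Compute ||v||^2 = v·v = 12.
Deficit = 12 − 988/85 = 32/85 ≥ 0, confirming Bessel's inequality. (The deficit equals ||v − Σ <v,e_j> e_j||^2, the squared distance from v to span{e_j}.)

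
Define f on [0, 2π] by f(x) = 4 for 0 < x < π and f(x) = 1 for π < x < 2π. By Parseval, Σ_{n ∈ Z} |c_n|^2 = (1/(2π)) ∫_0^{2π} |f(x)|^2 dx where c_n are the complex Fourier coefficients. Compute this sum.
Σ |c_n|^2 = 17/2

Parseval equates the L^2 energy of f (normalised by 1/(2π)) with the ℓ^2 sum of its Fourier coefficients: (1/(2π)) ∫_0^{2π} |f|^2 = Σ |c_n|^2.
Compute the left side: (1/(2π)) [∫_0^π 4^2 dx + ∫_π^{2π} 1^2 dx] = (1/(2π)) · (16π + 1π) = (16 + 1)/2 = 17/2.
So Σ_{n ∈ Z} |c_n|^2 = 17/2.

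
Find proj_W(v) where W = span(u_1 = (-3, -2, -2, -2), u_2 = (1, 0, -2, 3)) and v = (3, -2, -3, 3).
proj_W(v) = (293/269, -40/269, -746/269, 1019/269)

Set up U = [u_1 | ... | u_2] ∈ R^(4×2). The projector onto W = col(U) is P = U (U^T U)^(-1) U^T.
Compute U^T U =
  [21, -5]
  [-5, 14],
and U^T v = (-5, 18).
Solve U^T U · c = U^T v for the coefficients: c = (20/269, 353/269). The projection is proj_W(v) = U c.
Check: (v - proj_W(v)) · u_1 = 0  (should be 0).
Check: (v - proj_W(v)) · u_2 = 0  (should be 0).
Result: proj_W(v) = (293/269, -40/269, -746/269, 1019/269).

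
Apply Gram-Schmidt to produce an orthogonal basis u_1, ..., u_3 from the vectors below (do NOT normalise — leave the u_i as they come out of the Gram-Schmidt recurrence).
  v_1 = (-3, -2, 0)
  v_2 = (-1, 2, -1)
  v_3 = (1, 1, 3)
Orthogonal basis:
  u_1 = (-3, -2, 0)
  u_2 = (-16/13, 24/13, -1)
  u_3 = (-50/77, 75/77, 200/77)

Apply the Gram-Schmidt recurrence
  u_1 = v_1
  u_i = v_i − Σ_{j<i} ((v_i · u_j) / (u_j · u_j)) · u_j.

Step by step this gives:
  u_1 = (-3, -2, 0)
  u_2 = (-16/13, 24/13, -1)
  u_3 = (-50/77, 75/77, 200/77)

Orthogonality check:
  u_2 · u_1 = 0 (should be 0)
  u_3 · u_1 = 0 (should be 0)
  u_3 · u_2 = 0 (should be 0)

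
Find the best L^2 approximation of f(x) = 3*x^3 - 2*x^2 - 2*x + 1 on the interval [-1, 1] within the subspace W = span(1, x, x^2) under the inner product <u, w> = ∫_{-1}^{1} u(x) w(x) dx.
g(x) = -2*x^2 - x/5 + 1

The best approximation g ∈ W is the orthogonal projection of f onto W. Writing g = a_0 + a_1 x + a_2 x^2, the coefficients solve the normal equations G · a = b where
  G_{ij} = <φ_i, φ_j> and b_i = <f, φ_i>, with φ_0 = 1, φ_1 = x, φ_2 = x^2.
G =
  [2, 0, 2/3]
  [0, 2/3, 0]
  [2/3, 0, 2/5],
b = (2/3, -2/15, -2/15).
Solving gives a_0 = 1, a_1 = -1/5, a_2 = -2, so
  g(x) = -2*x^2 - x/5 + 1.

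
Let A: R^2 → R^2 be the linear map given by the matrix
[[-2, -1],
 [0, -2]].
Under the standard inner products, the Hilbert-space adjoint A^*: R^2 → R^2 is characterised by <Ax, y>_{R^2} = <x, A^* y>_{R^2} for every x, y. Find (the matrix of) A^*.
A^* = A^T =
[[-2, 0],
 [-1, -2]]

For real matrices with standard dot products, the defining identity <Ax, y> = <x, A^* y> gives (Ax)^T y = x^T (A^*) y, i.e. x^T A^T y = x^T (A^*) y. Since this holds for all x, y, we must have A^* = A^T. Therefore
A^* =
[[-2, 0],
 [-1, -2]].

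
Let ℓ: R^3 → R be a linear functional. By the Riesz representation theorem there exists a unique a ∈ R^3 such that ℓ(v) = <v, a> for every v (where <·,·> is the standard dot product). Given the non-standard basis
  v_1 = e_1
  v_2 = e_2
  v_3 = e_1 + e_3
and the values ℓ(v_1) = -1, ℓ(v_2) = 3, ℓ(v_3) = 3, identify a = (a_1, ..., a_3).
a = (-1, 3, 4)

Write a = (a_1, ..., a_3) in the standard basis. For each basis vector v_i, ℓ(v_i) = <v_i, a> is a linear equation in the a_j's. Collect the n equations into a matrix system V a = ℓ, where row i of V is v_i (expressed in the standard basis). Since V is invertible (lower-triangular with 1s on the diagonal, up to permutation), solve by back-substitution:
  V =
[[1, 0, 0],
 [0, 1, 0],
 [1, 0, 1]]
  V a = (-1, 3, 3)
Solving gives a = (-1, 3, 4).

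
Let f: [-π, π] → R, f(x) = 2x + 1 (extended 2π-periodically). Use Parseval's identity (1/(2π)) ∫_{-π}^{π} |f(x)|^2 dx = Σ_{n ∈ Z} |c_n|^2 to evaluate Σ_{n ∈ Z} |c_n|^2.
Σ |c_n|^2 = 4π^2/3 + 1

Expand and integrate term by term over [-π, π]:
  ∫ (2x)^2 dx = 4·(2π^3/3); ∫ 2·2·(1)·x dx = 0 (odd integrand); ∫ 1^2 dx = 1·2π.
So (1/(2π)) ∫_{-π}^{π} (2x + 1)^2 dx = 4π^2/3 + 1 = 4π^2/3 + 1.
Parseval ⇒ Σ |c_n|^2 = 4π^2/3 + 1.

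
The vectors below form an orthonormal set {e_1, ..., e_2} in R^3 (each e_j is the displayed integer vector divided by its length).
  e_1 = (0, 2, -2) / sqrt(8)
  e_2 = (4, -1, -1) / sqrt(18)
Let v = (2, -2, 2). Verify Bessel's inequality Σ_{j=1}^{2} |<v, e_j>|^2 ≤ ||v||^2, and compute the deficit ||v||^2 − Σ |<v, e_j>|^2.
Σ |<v, e_j>|^2 = 104/9; ||v||^2 = 12; deficit = 4/9

Write each e_j = u_j / sqrt(<u_j, u_j>) where u_j is the displayed integer vector. Then <v, e_j> = <v, u_j> / sqrt(<u_j, u_j>), so |<v, e_j>|^2 = <v, u_j>^2 / <u_j, u_j>.
Coefficients: <v, e_1> = -8/sqrt(8), <v, e_2> = 8/sqrt(18).
Square and sum: Σ |<v, e_j>|^2 = 104/9.
Compute ||v||^2 = v·v = 12.
Deficit = 12 − 104/9 = 4/9 ≥ 0, confirming Bessel's inequality. (The deficit equals ||v − Σ <v,e_j> e_j||^2, the squared distance from v to span{e_j}.)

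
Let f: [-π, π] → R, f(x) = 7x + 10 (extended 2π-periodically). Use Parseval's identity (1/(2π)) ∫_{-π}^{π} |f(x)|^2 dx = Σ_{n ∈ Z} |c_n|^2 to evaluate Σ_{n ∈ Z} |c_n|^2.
Σ |c_n|^2 = 49π^2/3 + 100

Expand and integrate term by term over [-π, π]:
  ∫ (7x)^2 dx = 49·(2π^3/3); ∫ 2·7·(10)·x dx = 0 (odd integrand); ∫ 10^2 dx = 100·2π.
So (1/(2π)) ∫_{-π}^{π} (7x + 10)^2 dx = 49π^2/3 + 100 = 49π^2/3 + 100.
Parseval ⇒ Σ |c_n|^2 = 49π^2/3 + 100.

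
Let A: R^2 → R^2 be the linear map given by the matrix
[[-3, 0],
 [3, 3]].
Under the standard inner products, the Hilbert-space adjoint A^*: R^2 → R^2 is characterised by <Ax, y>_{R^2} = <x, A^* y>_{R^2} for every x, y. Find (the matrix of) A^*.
A^* = A^T =
[[-3, 3],
 [0, 3]]

For real matrices with standard dot products, the defining identity <Ax, y> = <x, A^* y> gives (Ax)^T y = x^T (A^*) y, i.e. x^T A^T y = x^T (A^*) y. Since this holds for all x, y, we must have A^* = A^T. Therefore
A^* =
[[-3, 3],
 [0, 3]].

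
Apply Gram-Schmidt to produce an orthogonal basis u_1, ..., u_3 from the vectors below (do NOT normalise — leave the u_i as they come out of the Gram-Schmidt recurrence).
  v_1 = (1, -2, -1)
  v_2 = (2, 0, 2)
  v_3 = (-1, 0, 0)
Orthogonal basis:
  u_1 = (1, -2, -1)
  u_2 = (2, 0, 2)
  u_3 = (-1/3, -1/3, 1/3)

Apply the Gram-Schmidt recurrence
  u_1 = v_1
  u_i = v_i − Σ_{j<i} ((v_i · u_j) / (u_j · u_j)) · u_j.

Step by step this gives:
  u_1 = (1, -2, -1)
  u_2 = (2, 0, 2)
  u_3 = (-1/3, -1/3, 1/3)

Orthogonality check:
  u_2 · u_1 = 0 (should be 0)
  u_3 · u_1 = 0 (should be 0)
  u_3 · u_2 = 0 (should be 0)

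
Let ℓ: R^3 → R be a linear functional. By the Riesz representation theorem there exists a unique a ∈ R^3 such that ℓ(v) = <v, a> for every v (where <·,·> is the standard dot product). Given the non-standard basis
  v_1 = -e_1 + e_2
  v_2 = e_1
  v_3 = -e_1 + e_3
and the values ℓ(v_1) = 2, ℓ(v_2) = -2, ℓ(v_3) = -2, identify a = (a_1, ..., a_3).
a = (-2, 0, -4)

Write a = (a_1, ..., a_3) in the standard basis. For each basis vector v_i, ℓ(v_i) = <v_i, a> is a linear equation in the a_j's. Collect the n equations into a matrix system V a = ℓ, where row i of V is v_i (expressed in the standard basis). Since V is invertible (lower-triangular with 1s on the diagonal, up to permutation), solve by back-substitution:
  V =
[[-1, 1, 0],
 [1, 0, 0],
 [-1, 0, 1]]
  V a = (2, -2, -2)
Solving gives a = (-2, 0, -4).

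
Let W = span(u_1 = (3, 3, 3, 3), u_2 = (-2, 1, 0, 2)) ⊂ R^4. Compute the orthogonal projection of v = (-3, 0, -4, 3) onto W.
proj_W(v) = (-152/35, 4/35, -48/35, 8/5)

Set up U = [u_1 | ... | u_2] ∈ R^(4×2). The projector onto W = col(U) is P = U (U^T U)^(-1) U^T.
Compute U^T U =
  [36, 3]
  [3, 9],
and U^T v = (-12, 12).
Solve U^T U · c = U^T v for the coefficients: c = (-16/35, 52/35). The projection is proj_W(v) = U c.
Check: (v - proj_W(v)) · u_1 = 0  (should be 0).
Check: (v - proj_W(v)) · u_2 = 0  (should be 0).
Result: proj_W(v) = (-152/35, 4/35, -48/35, 8/5).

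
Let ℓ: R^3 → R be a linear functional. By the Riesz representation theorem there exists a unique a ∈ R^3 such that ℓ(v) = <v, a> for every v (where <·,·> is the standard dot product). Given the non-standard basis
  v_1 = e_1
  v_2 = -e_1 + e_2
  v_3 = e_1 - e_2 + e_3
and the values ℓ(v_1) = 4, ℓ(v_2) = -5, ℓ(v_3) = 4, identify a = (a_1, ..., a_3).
a = (4, -1, -1)

Write a = (a_1, ..., a_3) in the standard basis. For each basis vector v_i, ℓ(v_i) = <v_i, a> is a linear equation in the a_j's. Collect the n equations into a matrix system V a = ℓ, where row i of V is v_i (expressed in the standard basis). Since V is invertible (lower-triangular with 1s on the diagonal, up to permutation), solve by back-substitution:
  V =
[[1, 0, 0],
 [-1, 1, 0],
 [1, -1, 1]]
  V a = (4, -5, 4)
Solving gives a = (4, -1, -1).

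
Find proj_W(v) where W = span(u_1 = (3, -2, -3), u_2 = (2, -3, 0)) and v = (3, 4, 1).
proj_W(v) = (-39/71, 116/71, -69/71)

Set up U = [u_1 | ... | u_2] ∈ R^(3×2). The projector onto W = col(U) is P = U (U^T U)^(-1) U^T.
Compute U^T U =
  [22, 12]
  [12, 13],
and U^T v = (-2, -6).
Solve U^T U · c = U^T v for the coefficients: c = (23/71, -54/71). The projection is proj_W(v) = U c.
Check: (v - proj_W(v)) · u_1 = 0  (should be 0).
Check: (v - proj_W(v)) · u_2 = 0  (should be 0).
Result: proj_W(v) = (-39/71, 116/71, -69/71).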